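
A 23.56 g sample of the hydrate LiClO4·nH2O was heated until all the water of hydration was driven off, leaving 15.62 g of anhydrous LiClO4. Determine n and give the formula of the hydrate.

Mass of water lost = 23.56 − 15.62 = 7.94 g → 7.94 / 18.02 = 0.4406 mol H2O
Molar mass of LiClO4 = 106.39 g/mol → mol LiClO4 = 15.62 / 106.39 = 0.1468
n = 0.4406 / 0.1468 = 3.00 ≈ 3 → LiClO4·3H2O

LiClO4·3H2O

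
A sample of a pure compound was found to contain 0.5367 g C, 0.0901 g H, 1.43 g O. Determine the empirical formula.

Moles — C: 0.5367 / 12.01 = 0.04469 mol; H: 0.0901 / 1.008 = 0.08938 mol; O: 1.43 / 16.00 = 0.08937 mol
Divide by the smallest (0.04469 mol C): C 1.000, H 2.000, O 2.000
Ratio ≈ 1:2:2, so the empirical formula is CH2O2

CH2O2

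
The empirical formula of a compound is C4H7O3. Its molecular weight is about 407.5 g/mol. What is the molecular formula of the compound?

Empirical-formula mass = 103.10 g/mol
n = 407.5 / 103.10 = 3.95 ≈ 4
Molecular formula = (C4H7O3)4 = C16H28O12

C16H28O12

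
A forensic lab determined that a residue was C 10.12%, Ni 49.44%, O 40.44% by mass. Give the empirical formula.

CNiO3

Assume 100 g: 10.12 g C, 49.44 g Ni, 40.44 g O.
Moles — C: 10.12 / 12.01 = 0.8426 mol; Ni: 49.44 / 58.69 = 0.8424 mol; O: 40.44 / 16.00 = 2.527 mol
Divide by the smallest (0.8424 mol Ni): C 1.000, Ni 1.000, O 3.000
≈ 1:1:3 → CNiO3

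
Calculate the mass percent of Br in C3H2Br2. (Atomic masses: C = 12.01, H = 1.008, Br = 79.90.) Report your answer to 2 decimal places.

80.77%

Molar mass = 3(12.01) + 2(1.008) + 2(79.90) = 197.846 g/mol
Mass of Br per mole = 2 × 79.90 = 159.800 g
% Br = 159.800 / 197.846 × 100 = 80.77%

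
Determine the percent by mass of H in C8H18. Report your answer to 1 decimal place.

15.9%

Molar mass = 8(12.01) + 18(1.008) = 114.224 g/mol
Mass of H per mole = 18 × 1.008 = 18.144 g
% H = 18.144 / 114.224 × 100 = 15.9%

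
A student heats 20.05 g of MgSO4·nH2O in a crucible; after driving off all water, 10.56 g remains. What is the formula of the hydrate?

Mass of water lost = 20.05 − 10.56 = 9.49 g → 9.49 / 18.02 = 0.5266 mol H2O
Molar mass of MgSO4 = 120.38 g/mol → mol MgSO4 = 10.56 / 120.38 = 0.08772
n = 0.5266 / 0.08772 = 6.00 ≈ 6 → MgSO4·6H2O

MgSO4·6H2O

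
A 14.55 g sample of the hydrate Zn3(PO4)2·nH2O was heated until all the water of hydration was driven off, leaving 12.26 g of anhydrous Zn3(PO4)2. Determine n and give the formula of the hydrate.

Mass of water lost = 14.55 − 12.26 = 2.29 g → 2.29 / 18.02 = 0.1271 mol H2O
Molar mass of Zn3(PO4)2 = 386.08 g/mol → mol Zn3(PO4)2 = 12.26 / 386.08 = 0.03176
n = 0.1271 / 0.03176 = 4.00 ≈ 4 → Zn3(PO4)2·4H2O

Zn3(PO4)2·4H2O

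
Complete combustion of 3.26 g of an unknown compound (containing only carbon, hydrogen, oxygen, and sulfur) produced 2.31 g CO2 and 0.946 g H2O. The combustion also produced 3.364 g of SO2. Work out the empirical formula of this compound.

CH2OS

mol C = 2.31 / 44.01 = 0.05249; mass C = 0.05249 × 12.01 = 0.6304 g
mol H = 2 × (0.946 / 18.02) = 0.1050; mass H = 0.1050 × 1.008 = 0.1058 g
mol S = 3.364 / 64.07 = 0.05251; mass S = 1.684 g
mass O = 3.26 − (2.420) = 0.8399 g → mol O = 0.05250
Divide by the smallest (0.05249 mol C): C 1.000, H 2.000, O 1.000, S 1.000
→ CH2OS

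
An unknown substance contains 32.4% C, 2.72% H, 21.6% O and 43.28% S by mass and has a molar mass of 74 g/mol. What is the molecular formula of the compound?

Assume 100 g: 32.4 g C, 2.72 g H, 21.6 g O, 43.28 g S.
C: 32.4 g ÷ 12.01 g/mol = 2.698 mol
H: 2.72 g ÷ 1.008 g/mol = 2.698 mol
O: 21.6 g ÷ 16.00 g/mol = 1.35 mol
S: 43.28 g ÷ 32.07 g/mol = 1.35 mol
Ratios (÷ 1.35): C 1.999, H 1.999, O 1.000, S 1.000
≈ 2:2:1:1 → C2H2OS
Empirical-formula mass = 74.11 g/mol
n = 74 / 74.11 = 1.00 ≈ 1
Molecular formula = empirical formula = C2H2OS

C2H2OS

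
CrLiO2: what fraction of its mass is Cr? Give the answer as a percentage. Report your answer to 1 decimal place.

Molar mass = 1(52.00) + 1(6.94) + 2(16.00) = 90.940 g/mol
Mass of Cr per mole = 1 × 52.00 = 52.000 g
% Cr = 52.000 / 90.940 × 100 = 57.2%

57.2%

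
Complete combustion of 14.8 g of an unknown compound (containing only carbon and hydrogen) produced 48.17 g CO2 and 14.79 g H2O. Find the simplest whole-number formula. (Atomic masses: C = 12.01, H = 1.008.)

C2H3

mol C = 48.17 / 44.01 = 1.095; mass C = 1.095 × 12.01 = 13.15 g
mol H = 2 × (14.79 / 18.02) = 1.642; mass H = 1.642 × 1.008 = 1.655 g
Smallest is C at 1.095 mol; normalising gives C 1.000, H 1.500
Multiply by 2: C 2.00, H 3.00 → C2H3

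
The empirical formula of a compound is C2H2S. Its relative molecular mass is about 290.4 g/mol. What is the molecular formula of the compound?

Empirical-formula mass = 58.11 g/mol
n = 290.4 / 58.11 = 5.00 ≈ 5
Molecular formula = (C2H2S)5 = C10H10S5

C10H10S5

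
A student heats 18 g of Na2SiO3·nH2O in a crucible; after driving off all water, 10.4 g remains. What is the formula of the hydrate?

Mass of water lost = 18 − 10.4 = 7.6 g → 7.6 / 18.02 = 0.4218 mol H2O
Molar mass of Na2SiO3 = 122.07 g/mol → mol Na2SiO3 = 10.4 / 122.07 = 0.0852
n = 0.4218 / 0.0852 = 4.95 ≈ 5 → Na2SiO3·5H2O

Na2SiO3·5H2O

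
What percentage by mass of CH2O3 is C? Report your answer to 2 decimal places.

Molar mass = 1(12.01) + 2(1.008) + 3(16.00) = 62.026 g/mol
Mass of C per mole = 1 × 12.01 = 12.010 g
% C = 12.010 / 62.026 × 100 = 19.36%

19.36%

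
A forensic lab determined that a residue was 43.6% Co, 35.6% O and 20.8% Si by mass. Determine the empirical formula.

CoO3Si

Assume 100 g: 43.6 g Co, 35.6 g O, 20.8 g Si.
n(Co) = 43.6/58.93 = 0.7399, n(O) = 35.6/16.00 = 2.225, n(Si) = 20.8/28.09 = 0.7405
Divide by the smallest (0.7399 mol Co): Co 1.000, O 3.007, Si 1.001
≈ 1:3:1 → CoO3Si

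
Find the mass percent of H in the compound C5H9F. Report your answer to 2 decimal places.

10.29%

Molar mass = 5(12.01) + 9(1.008) + 1(19.00) = 88.122 g/mol
Mass of H per mole = 9 × 1.008 = 9.072 g
% H = 9.072 / 88.122 × 100 = 10.29%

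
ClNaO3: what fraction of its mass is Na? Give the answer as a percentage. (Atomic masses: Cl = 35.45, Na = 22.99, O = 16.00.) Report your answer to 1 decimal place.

21.6%

Molar mass = 1(35.45) + 1(22.99) + 3(16.00) = 106.440 g/mol
Mass of Na per mole = 1 × 22.99 = 22.990 g
% Na = 22.990 / 106.440 × 100 = 21.6%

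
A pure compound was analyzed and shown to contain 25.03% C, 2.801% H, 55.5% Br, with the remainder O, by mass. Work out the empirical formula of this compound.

Assume 100 g: 25.03 g C, 2.801 g H, 55.5 g Br, 16.669 g O.
Moles — C: 25.03 / 12.01 = 2.084 mol; H: 2.801 / 1.008 = 2.779 mol; Br: 55.5 / 79.90 = 0.6946 mol; O: 16.669 / 16.00 = 1.042 mol
Smallest is Br at 0.6946 mol; normalising gives C 3.000, H 4.000, Br 1.000, O 1.500
Multiply by 2: C 6.00, H 8.00, Br 2.00, O 3.00 → C6H8Br2O3

C6H8Br2O3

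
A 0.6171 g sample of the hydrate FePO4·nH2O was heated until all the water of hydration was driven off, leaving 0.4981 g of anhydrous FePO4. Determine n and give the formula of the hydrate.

Mass of water lost = 0.6171 − 0.4981 = 0.119 g → 0.119 / 18.02 = 0.006604 mol H2O
Molar mass of FePO4 = 150.82 g/mol → mol FePO4 = 0.4981 / 150.82 = 0.003303
n = 0.006604 / 0.003303 = 2.00 ≈ 2 → FePO4·2H2O

FePO4·2H2O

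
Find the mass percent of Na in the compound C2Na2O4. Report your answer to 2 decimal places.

34.31%

Molar mass = 2(12.01) + 2(22.99) + 4(16.00) = 134.000 g/mol
Mass of Na per mole = 2 × 22.99 = 45.980 g
% Na = 45.980 / 134.000 × 100 = 34.31%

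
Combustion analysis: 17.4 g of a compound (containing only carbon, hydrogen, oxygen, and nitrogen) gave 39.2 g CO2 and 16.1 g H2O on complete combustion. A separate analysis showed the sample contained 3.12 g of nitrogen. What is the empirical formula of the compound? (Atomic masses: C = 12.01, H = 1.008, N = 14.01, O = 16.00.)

C8H16N2O

mol C = 39.2 / 44.01 = 0.8907; mass C = 0.8907 × 12.01 = 10.70 g
mol H = 2 × (16.1 / 18.02) = 1.787; mass H = 1.787 × 1.008 = 1.801 g
mol N = 3.12 / 14.01 = 0.2227
mass O = 17.4 − (15.62) = 1.781 g → mol O = 0.1113
Divide by the smallest (0.1113 mol O): C 8.000, H 16.049, N 2.000, O 1.000
≈ 8:16:2:1 → C8H16N2O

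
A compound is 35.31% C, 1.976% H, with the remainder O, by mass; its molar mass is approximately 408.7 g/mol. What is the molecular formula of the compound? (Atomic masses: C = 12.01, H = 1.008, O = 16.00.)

Assume 100 g: 35.31 g C, 1.976 g H, 62.714 g O.
Moles — C: 35.31 / 12.01 = 2.94 mol; H: 1.976 / 1.008 = 1.96 mol; O: 62.714 / 16.00 = 3.92 mol
Smallest is H at 1.96 mol; normalising gives C 1.500, H 1.000, O 1.999
Multiply by 2: C 3.00, H 2.00, O 4.00 → C3H2O4
Empirical-formula mass = 102.05 g/mol
n = 408.7 / 102.05 = 4.01 ≈ 4
Molecular formula = (C3H2O4)×4 = C12H8O16

C12H8O16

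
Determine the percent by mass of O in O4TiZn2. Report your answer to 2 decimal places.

26.38%

Molar mass = 4(16.00) + 1(47.87) + 2(65.38) = 242.630 g/mol
Mass of O per mole = 4 × 16.00 = 64.000 g
% O = 64.000 / 242.630 × 100 = 26.38%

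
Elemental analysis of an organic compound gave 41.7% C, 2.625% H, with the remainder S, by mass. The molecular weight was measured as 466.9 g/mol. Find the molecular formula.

Assume 100 g: 41.7 g C, 2.625 g H, 55.675 g S.
C: 41.7 g ÷ 12.01 g/mol = 3.472 mol
H: 2.625 g ÷ 1.008 g/mol = 2.604 mol
S: 55.675 g ÷ 32.07 g/mol = 1.736 mol
Ratios (÷ 1.736): C 2.000, H 1.500, S 1.000
Scaling by 2: C 4.00, H 3.00, S 2.00 → C4H3S2
Empirical-formula mass = 115.20 g/mol
n = 466.9 / 115.20 = 4.05 ≈ 4
Molecular formula = (C4H3S2)×4 = C16H12S8

C16H12S8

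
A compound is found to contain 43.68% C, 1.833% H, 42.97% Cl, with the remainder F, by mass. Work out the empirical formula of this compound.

Assume 100 g: 43.68 g C, 1.833 g H, 42.97 g Cl, 11.517 g F.
n(C) = 43.68/12.01 = 3.637, n(H) = 1.833/1.008 = 1.818, n(Cl) = 42.97/35.45 = 1.212, n(F) = 11.517/19.00 = 0.6062
Ratios (÷ 0.6062): C 6.000, H 3.000, Cl 2.000, F 1.000
≈ 6:3:2:1 → C6H3Cl2F

C6H3Cl2F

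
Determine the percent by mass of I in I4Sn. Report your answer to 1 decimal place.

Molar mass = 4(126.90) + 1(118.71) = 626.310 g/mol
Mass of I per mole = 4 × 126.90 = 507.600 g
% I = 507.600 / 626.310 × 100 = 81.0%

81.0%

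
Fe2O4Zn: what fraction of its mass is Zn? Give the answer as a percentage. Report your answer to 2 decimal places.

Molar mass = 2(55.85) + 4(16.00) + 1(65.38) = 241.080 g/mol
Mass of Zn per mole = 1 × 65.38 = 65.380 g
% Zn = 65.380 / 241.080 × 100 = 27.12%

27.12%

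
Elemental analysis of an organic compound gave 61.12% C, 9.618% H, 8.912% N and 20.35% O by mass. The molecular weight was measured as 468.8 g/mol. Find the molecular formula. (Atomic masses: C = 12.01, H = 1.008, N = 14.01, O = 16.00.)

Assume 100 g: 61.12 g C, 9.618 g H, 8.912 g N, 20.35 g O.
Moles — C: 61.12 / 12.01 = 5.089 mol; H: 9.618 / 1.008 = 9.542 mol; N: 8.912 / 14.01 = 0.6361 mol; O: 20.35 / 16.00 = 1.272 mol
Divide by the smallest (0.6361 mol N): C 8.000, H 15.000, N 1.000, O 1.999
→ C8H15NO2
Empirical-formula mass = 157.21 g/mol
n = 468.8 / 157.21 = 2.98 ≈ 3
Molecular formula = (C8H15NO2)×3 = C24H45N3O6

C24H45N3O6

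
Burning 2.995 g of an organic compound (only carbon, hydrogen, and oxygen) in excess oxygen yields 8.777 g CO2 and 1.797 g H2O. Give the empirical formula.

mol C = 8.777 / 44.01 = 0.1994; mass C = 0.1994 × 12.01 = 2.395 g
mol H = 2 × (1.797 / 18.02) = 0.1994; mass H = 0.1994 × 1.008 = 0.2010 g
mass O = 2.995 − (2.596) = 0.3988 g → mol O = 0.02492
Smallest is O at 0.02492 mol; normalising gives C 8.002, H 8.002, O 1.000
≈ 8:8:1 → C8H8O

C8H8O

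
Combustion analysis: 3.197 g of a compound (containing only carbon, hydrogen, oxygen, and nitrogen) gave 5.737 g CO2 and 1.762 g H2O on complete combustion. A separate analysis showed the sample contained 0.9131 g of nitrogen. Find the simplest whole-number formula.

mol C = 5.737 / 44.01 = 0.1304; mass C = 0.1304 × 12.01 = 1.566 g
mol H = 2 × (1.762 / 18.02) = 0.1956; mass H = 0.1956 × 1.008 = 0.1971 g
mol N = 0.9131 / 14.01 = 0.06517
mass O = 3.197 − (2.676) = 0.5212 g → mol O = 0.03257
Divide by the smallest (0.03257 mol O): C 4.002, H 6.003, N 2.001, O 1.000
≈ 4:6:2:1 → C4H6N2O

C4H6N2O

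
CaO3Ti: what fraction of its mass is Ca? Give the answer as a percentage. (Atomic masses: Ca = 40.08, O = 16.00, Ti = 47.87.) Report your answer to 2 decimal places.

Molar mass = 1(40.08) + 3(16.00) + 1(47.87) = 135.950 g/mol
Mass of Ca per mole = 1 × 40.08 = 40.080 g
% Ca = 40.080 / 135.950 × 100 = 29.48%

29.48%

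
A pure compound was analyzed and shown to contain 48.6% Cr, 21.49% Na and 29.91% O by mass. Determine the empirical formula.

Assume 100 g: 48.6 g Cr, 21.49 g Na, 29.91 g O.
Cr: 48.6 g ÷ 52.00 g/mol = 0.9346 mol
Na: 21.49 g ÷ 22.99 g/mol = 0.9348 mol
O: 29.91 g ÷ 16.00 g/mol = 1.869 mol
Ratios (÷ 0.9346): Cr 1.000, Na 1.000, O 2.000
Ratio ≈ 1:1:2, so the empirical formula is CrNaO2

CrNaO2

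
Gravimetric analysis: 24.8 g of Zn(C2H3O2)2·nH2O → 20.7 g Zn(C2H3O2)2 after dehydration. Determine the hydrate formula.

Zn(C2H3O2)2·2H2O

Mass of water lost = 24.8 − 20.7 = 4.1 g → 4.1 / 18.02 = 0.2275 mol H2O
Molar mass of Zn(C2H3O2)2 = 183.47 g/mol → mol Zn(C2H3O2)2 = 20.7 / 183.47 = 0.1128
n = 0.2275 / 0.1128 = 2.02 ≈ 2 → Zn(C2H3O2)2·2H2O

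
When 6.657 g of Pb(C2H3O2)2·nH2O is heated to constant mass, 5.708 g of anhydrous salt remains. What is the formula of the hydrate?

Pb(C2H3O2)2·3H2O

Mass of water lost = 6.657 − 5.708 = 0.949 g → 0.949 / 18.02 = 0.05266 mol H2O
Molar mass of Pb(C2H3O2)2 = 325.29 g/mol → mol Pb(C2H3O2)2 = 5.708 / 325.29 = 0.01755
n = 0.05266 / 0.01755 = 3.00 ≈ 3 → Pb(C2H3O2)2·3H2O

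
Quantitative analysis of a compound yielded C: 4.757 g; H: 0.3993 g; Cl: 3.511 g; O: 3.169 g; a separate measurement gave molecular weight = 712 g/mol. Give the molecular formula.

C24H24Cl6O12

Moles — C: 4.757 / 12.01 = 0.3961 mol; H: 0.3993 / 1.008 = 0.3961 mol; Cl: 3.511 / 35.45 = 0.09904 mol; O: 3.169 / 16.00 = 0.1981 mol
Ratios (÷ 0.09904): C 3.999, H 4.000, Cl 1.000, O 2.000
≈ 4:4:1:2 → C4H4ClO2
Empirical-formula mass = 119.52 g/mol
n = 712 / 119.52 = 5.96 ≈ 6
Molecular formula = (C4H4ClO2)×6 = C24H24Cl6O12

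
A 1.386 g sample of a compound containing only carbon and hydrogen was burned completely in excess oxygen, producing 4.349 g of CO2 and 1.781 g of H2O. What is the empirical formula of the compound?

CH2

mol C = 4.349 / 44.01 = 0.09882; mass C = 0.09882 × 12.01 = 1.187 g
mol H = 2 × (1.781 / 18.02) = 0.1977; mass H = 0.1977 × 1.008 = 0.1993 g
Ratios (÷ 0.09882): C 1.000, H 2.000
Ratio ≈ 1:2, so the empirical formula is CH2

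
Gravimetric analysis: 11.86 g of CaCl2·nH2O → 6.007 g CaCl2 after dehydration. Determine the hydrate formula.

Mass of water lost = 11.86 − 6.007 = 5.853 g → 5.853 / 18.02 = 0.3248 mol H2O
Molar mass of CaCl2 = 110.98 g/mol → mol CaCl2 = 6.007 / 110.98 = 0.05413
n = 0.3248 / 0.05413 = 6.00 ≈ 6 → CaCl2·6H2O

CaCl2·6H2O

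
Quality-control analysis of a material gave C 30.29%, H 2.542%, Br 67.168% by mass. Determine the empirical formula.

Assume 100 g: 30.29 g C, 2.542 g H, 67.168 g Br.
Moles — C: 30.29 / 12.01 = 2.522 mol; H: 2.542 / 1.008 = 2.522 mol; Br: 67.168 / 79.90 = 0.8407 mol
Smallest is Br at 0.8407 mol; normalising gives C 3.000, H 3.000, Br 1.000
→ C3H3Br

C3H3Br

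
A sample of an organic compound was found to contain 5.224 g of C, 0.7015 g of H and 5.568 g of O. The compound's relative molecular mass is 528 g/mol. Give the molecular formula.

C20H32O16

Moles — C: 5.224 / 12.01 = 0.435 mol; H: 0.7015 / 1.008 = 0.6959 mol; O: 5.568 / 16.00 = 0.348 mol
Divide by the smallest (0.348 mol O): C 1.250, H 2.000, O 1.000
Multiply by 4: C 5.00, H 8.00, O 4.00 → C5H8O4
Empirical-formula mass = 132.11 g/mol
n = 528 / 132.11 = 4.00 ≈ 4
Molecular formula = (C5H8O4)×4 = C20H32O16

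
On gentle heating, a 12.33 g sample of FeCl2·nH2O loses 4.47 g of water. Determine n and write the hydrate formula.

Mass of anhydrous FeCl2 = 12.33 − 4.47 = 7.86 g
mol H2O = 4.47 / 18.02 = 0.2481
Molar mass of FeCl2 = 126.75 g/mol → mol FeCl2 = 7.86 / 126.75 = 0.06201
n = 0.2481 / 0.06201 = 4.00 ≈ 4 → FeCl2·4H2O

FeCl2·4H2O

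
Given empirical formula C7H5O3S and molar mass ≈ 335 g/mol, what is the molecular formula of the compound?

C14H10O6S2

Empirical-formula mass = 169.18 g/mol
n = 335 / 169.18 = 1.98 ≈ 2
Molecular formula = (C7H5O3S)2 = C14H10O6S2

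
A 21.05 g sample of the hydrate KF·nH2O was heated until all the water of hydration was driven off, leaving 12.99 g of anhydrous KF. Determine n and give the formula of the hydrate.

Mass of water lost = 21.05 − 12.99 = 8.06 g → 8.06 / 18.02 = 0.4473 mol H2O
Molar mass of KF = 58.10 g/mol → mol KF = 12.99 / 58.10 = 0.2236
n = 0.4473 / 0.2236 = 2.00 ≈ 2 → KF·2H2O

KF·2H2O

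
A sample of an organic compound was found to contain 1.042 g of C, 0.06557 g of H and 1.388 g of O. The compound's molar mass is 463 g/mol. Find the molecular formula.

C16H12O16

n(C) = 1.042/12.01 = 0.08676, n(H) = 0.06557/1.008 = 0.06505, n(O) = 1.388/16.00 = 0.08675
Ratios (÷ 0.06505): C 1.334, H 1.000, O 1.334
×3: C 4.00, H 3.00, O 4.00 → C4H3O4
Empirical-formula mass = 115.06 g/mol
n = 463 / 115.06 = 4.02 ≈ 4
Molecular formula = (C4H3O4)×4 = C16H12O16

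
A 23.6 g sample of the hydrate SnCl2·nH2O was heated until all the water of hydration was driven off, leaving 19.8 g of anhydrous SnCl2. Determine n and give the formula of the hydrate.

Mass of water lost = 23.6 − 19.8 = 3.8 g → 3.8 / 18.02 = 0.2109 mol H2O
Molar mass of SnCl2 = 189.61 g/mol → mol SnCl2 = 19.8 / 189.61 = 0.1044
n = 0.2109 / 0.1044 = 2.02 ≈ 2 → SnCl2·2H2O

SnCl2·2H2O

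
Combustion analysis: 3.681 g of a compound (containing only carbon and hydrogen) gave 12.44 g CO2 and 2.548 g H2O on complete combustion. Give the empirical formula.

CH

mol C = 12.44 / 44.01 = 0.2827; mass C = 0.2827 × 12.01 = 3.395 g
mol H = 2 × (2.548 / 18.02) = 0.2828; mass H = 0.2828 × 1.008 = 0.2851 g
Ratios (÷ 0.2827): C 1.000, H 1.000
→ CH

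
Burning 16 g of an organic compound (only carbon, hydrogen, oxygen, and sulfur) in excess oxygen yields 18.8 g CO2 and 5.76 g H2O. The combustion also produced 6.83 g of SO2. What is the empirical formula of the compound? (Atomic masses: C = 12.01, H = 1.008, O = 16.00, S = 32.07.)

C4H6O4S

mol C = 18.8 / 44.01 = 0.4272; mass C = 0.4272 × 12.01 = 5.130 g
mol H = 2 × (5.76 / 18.02) = 0.6393; mass H = 0.6393 × 1.008 = 0.6444 g
mol S = 6.83 / 64.07 = 0.1066; mass S = 3.419 g
mass O = 16 − (9.194) = 6.806 g → mol O = 0.4254
Ratios (÷ 0.1066): C 4.007, H 5.997, O 3.991, S 1.000
≈ 4:6:4:1 → C4H6O4S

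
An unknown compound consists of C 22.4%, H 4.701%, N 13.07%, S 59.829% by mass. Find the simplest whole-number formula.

Assume 100 g: 22.4 g C, 4.701 g H, 13.07 g N, 59.829 g S.
Moles — C: 22.4 / 12.01 = 1.865 mol; H: 4.701 / 1.008 = 4.664 mol; N: 13.07 / 14.01 = 0.9329 mol; S: 59.829 / 32.07 = 1.866 mol
Smallest is N at 0.9329 mol; normalising gives C 1.999, H 4.999, N 1.000, S 2.000
Ratio ≈ 2:5:1:2, so the empirical formula is C2H5NS2

C2H5NS2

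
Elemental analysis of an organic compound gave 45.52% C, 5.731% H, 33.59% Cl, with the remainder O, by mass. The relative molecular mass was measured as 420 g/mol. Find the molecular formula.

C16H24Cl4O4

Assume 100 g: 45.52 g C, 5.731 g H, 33.59 g Cl, 15.159 g O.
n(C) = 45.52/12.01 = 3.79, n(H) = 5.731/1.008 = 5.686, n(Cl) = 33.59/35.45 = 0.9475, n(O) = 15.159/16.00 = 0.9474
Smallest is O at 0.9474 mol; normalising gives C 4.000, H 6.001, Cl 1.000, O 1.000
Ratio ≈ 4:6:1:1, so the empirical formula is C4H6ClO
Empirical-formula mass = 105.54 g/mol
n = 420 / 105.54 = 3.98 ≈ 4
Molecular formula = (C4H6ClO)×4 = C16H24Cl4O4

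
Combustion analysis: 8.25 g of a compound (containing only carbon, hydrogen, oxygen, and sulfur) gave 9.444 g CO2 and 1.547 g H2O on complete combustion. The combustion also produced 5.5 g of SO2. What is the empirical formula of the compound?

C5H4O4S2

mol C = 9.444 / 44.01 = 0.2146; mass C = 0.2146 × 12.01 = 2.577 g
mol H = 2 × (1.547 / 18.02) = 0.1717; mass H = 0.1717 × 1.008 = 0.1731 g
mol S = 5.5 / 64.07 = 0.08584; mass S = 2.753 g
mass O = 8.25 − (5.503) = 2.747 g → mol O = 0.1717
Divide by the smallest (0.08584 mol S): C 2.500, H 2.000, O 2.000, S 1.000
×2: C 5.00, H 4.00, O 4.00, S 2.00 → C5H4O4S2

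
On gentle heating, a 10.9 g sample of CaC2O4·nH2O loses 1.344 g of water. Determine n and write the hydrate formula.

CaC2O4·H2O

Mass of anhydrous CaC2O4 = 10.9 − 1.344 = 9.556 g
mol H2O = 1.344 / 18.02 = 0.07458
Molar mass of CaC2O4 = 128.10 g/mol → mol CaC2O4 = 9.556 / 128.10 = 0.0746
n = 0.07458 / 0.0746 = 1.00 ≈ 1 → CaC2O4·H2O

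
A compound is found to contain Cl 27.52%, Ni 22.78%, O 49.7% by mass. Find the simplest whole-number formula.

Assume 100 g: 27.52 g Cl, 22.78 g Ni, 49.7 g O.
n(Cl) = 27.52/35.45 = 0.7763, n(Ni) = 22.78/58.69 = 0.3881, n(O) = 49.7/16.00 = 3.106
Smallest is Ni at 0.3881 mol; normalising gives Cl 2.000, Ni 1.000, O 8.003
≈ 2:1:8 → Cl2NiO8

Cl2NiO8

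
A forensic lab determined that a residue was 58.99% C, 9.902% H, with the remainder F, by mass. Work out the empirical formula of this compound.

Assume 100 g: 58.99 g C, 9.902 g H, 31.108 g F.
Moles — C: 58.99 / 12.01 = 4.912 mol; H: 9.902 / 1.008 = 9.823 mol; F: 31.108 / 19.00 = 1.637 mol
Divide by the smallest (1.637 mol F): C 3.000, H 6.000, F 1.000
≈ 3:6:1 → C3H6F

C3H6F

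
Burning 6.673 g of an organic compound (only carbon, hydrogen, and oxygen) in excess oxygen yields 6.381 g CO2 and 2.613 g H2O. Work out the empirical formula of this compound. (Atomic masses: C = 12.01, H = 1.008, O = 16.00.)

CH2O2

mol C = 6.381 / 44.01 = 0.1450; mass C = 0.1450 × 12.01 = 1.741 g
mol H = 2 × (2.613 / 18.02) = 0.2900; mass H = 0.2900 × 1.008 = 0.2923 g
mass O = 6.673 − (2.034) = 4.639 g → mol O = 0.2900
Ratios (÷ 0.145): C 1.000, H 2.000, O 2.000
Ratio ≈ 1:2:2, so the empirical formula is CH2O2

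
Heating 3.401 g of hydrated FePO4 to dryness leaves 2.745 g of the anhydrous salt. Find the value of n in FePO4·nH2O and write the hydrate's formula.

FePO4·2H2O

Mass of water lost = 3.401 − 2.745 = 0.656 g → 0.656 / 18.02 = 0.0364 mol H2O
Molar mass of FePO4 = 150.82 g/mol → mol FePO4 = 2.745 / 150.82 = 0.0182
n = 0.0364 / 0.0182 = 2.00 ≈ 2 → FePO4·2H2O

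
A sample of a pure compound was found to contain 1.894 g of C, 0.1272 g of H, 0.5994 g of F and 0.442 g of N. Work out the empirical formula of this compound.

n(C) = 1.894/12.01 = 0.1577, n(H) = 0.1272/1.008 = 0.1262, n(F) = 0.5994/19.00 = 0.03155, n(N) = 0.442/14.01 = 0.03155
Smallest is F at 0.03155 mol; normalising gives C 4.999, H 4.000, F 1.000, N 1.000
→ C5H4FN

C5H4FN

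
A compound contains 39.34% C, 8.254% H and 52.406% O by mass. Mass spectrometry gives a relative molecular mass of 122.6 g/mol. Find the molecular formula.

C4H10O4

Assume 100 g: 39.34 g C, 8.254 g H, 52.406 g O.
n(C) = 39.34/12.01 = 3.276, n(H) = 8.254/1.008 = 8.188, n(O) = 52.406/16.00 = 3.275
Smallest is O at 3.275 mol; normalising gives C 1.000, H 2.500, O 1.000
×2: C 2.00, H 5.00, O 2.00 → C2H5O2
Empirical-formula mass = 61.06 g/mol
n = 122.6 / 61.06 = 2.01 ≈ 2
Molecular formula = (C2H5O2)×2 = C4H10O4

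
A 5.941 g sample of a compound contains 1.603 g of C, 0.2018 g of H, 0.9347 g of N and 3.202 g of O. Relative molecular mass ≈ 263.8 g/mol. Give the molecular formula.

C6H9N3O9

Moles — C: 1.603 / 12.01 = 0.1335 mol; H: 0.2018 / 1.008 = 0.2002 mol; N: 0.9347 / 14.01 = 0.06672 mol; O: 3.202 / 16.00 = 0.2001 mol
Divide by the smallest (0.06672 mol N): C 2.001, H 3.001, N 1.000, O 3.000
Ratio ≈ 2:3:1:3, so the empirical formula is C2H3NO3
Empirical-formula mass = 89.05 g/mol
n = 263.8 / 89.05 = 2.96 ≈ 3
Molecular formula = (C2H3NO3)×3 = C6H9N3O9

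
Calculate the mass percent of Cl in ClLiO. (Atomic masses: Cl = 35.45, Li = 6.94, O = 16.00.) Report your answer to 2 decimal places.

Molar mass = 1(35.45) + 1(6.94) + 1(16.00) = 58.390 g/mol
Mass of Cl per mole = 1 × 35.45 = 35.450 g
% Cl = 35.450 / 58.390 × 100 = 60.71%

60.71%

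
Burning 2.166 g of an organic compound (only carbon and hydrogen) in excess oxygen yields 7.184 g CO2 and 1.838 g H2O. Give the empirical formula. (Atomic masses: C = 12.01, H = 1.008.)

mol C = 7.184 / 44.01 = 0.1632; mass C = 0.1632 × 12.01 = 1.960 g
mol H = 2 × (1.838 / 18.02) = 0.2040; mass H = 0.2040 × 1.008 = 0.2056 g
Divide by the smallest (0.1632 mol C): C 1.000, H 1.250
Multiply by 4: C 4.00, H 5.00 → C4H5

C4H5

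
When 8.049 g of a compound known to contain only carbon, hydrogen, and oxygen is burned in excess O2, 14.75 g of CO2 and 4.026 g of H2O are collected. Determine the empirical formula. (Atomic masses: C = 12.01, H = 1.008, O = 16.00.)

C3H4O2

mol C = 14.75 / 44.01 = 0.3352; mass C = 0.3352 × 12.01 = 4.025 g
mol H = 2 × (4.026 / 18.02) = 0.4468; mass H = 0.4468 × 1.008 = 0.4504 g
mass O = 8.049 − (4.476) = 3.573 g → mol O = 0.2233
Ratios (÷ 0.2233): C 1.501, H 2.001, O 1.000
Multiply by 2: C 3.00, H 4.00, O 2.00 → C3H4O2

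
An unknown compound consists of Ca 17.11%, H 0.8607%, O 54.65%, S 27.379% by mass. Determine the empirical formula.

Assume 100 g: 17.11 g Ca, 0.8607 g H, 54.65 g O, 27.379 g S.
n(Ca) = 17.11/40.08 = 0.4269, n(H) = 0.8607/1.008 = 0.8539, n(O) = 54.65/16.00 = 3.416, n(S) = 27.379/32.07 = 0.8537
Ratios (÷ 0.4269): Ca 1.000, H 2.000, O 8.001, S 2.000
→ CaH2O8S2

CaH2O8S2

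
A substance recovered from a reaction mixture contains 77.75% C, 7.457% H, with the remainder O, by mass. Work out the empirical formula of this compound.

Assume 100 g: 77.75 g C, 7.457 g H, 14.793 g O.
n(C) = 77.75/12.01 = 6.474, n(H) = 7.457/1.008 = 7.398, n(O) = 14.793/16.00 = 0.9246
Divide by the smallest (0.9246 mol O): C 7.002, H 8.001, O 1.000
≈ 7:8:1 → C7H8O

C7H8O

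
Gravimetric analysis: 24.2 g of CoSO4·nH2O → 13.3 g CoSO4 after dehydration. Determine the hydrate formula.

CoSO4·7H2O

Mass of water lost = 24.2 − 13.3 = 10.9 g → 10.9 / 18.02 = 0.6049 mol H2O
Molar mass of CoSO4 = 155.00 g/mol → mol CoSO4 = 13.3 / 155.00 = 0.08581
n = 0.6049 / 0.08581 = 7.05 ≈ 7 → CoSO4·7H2O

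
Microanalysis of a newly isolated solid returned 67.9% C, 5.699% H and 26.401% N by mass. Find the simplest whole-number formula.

Assume 100 g: 67.9 g C, 5.699 g H, 26.401 g N.
C: 67.9 g ÷ 12.01 g/mol = 5.654 mol
H: 5.699 g ÷ 1.008 g/mol = 5.654 mol
N: 26.401 g ÷ 14.01 g/mol = 1.884 mol
Smallest is N at 1.884 mol; normalising gives C 3.000, H 3.000, N 1.000
≈ 3:3:1 → C3H3N

C3H3N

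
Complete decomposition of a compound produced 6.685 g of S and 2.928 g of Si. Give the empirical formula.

n(S) = 6.685/32.07 = 0.2085, n(Si) = 2.928/28.09 = 0.1042
Smallest is Si at 0.1042 mol; normalising gives S 2.000, Si 1.000
→ S2Si

S2Si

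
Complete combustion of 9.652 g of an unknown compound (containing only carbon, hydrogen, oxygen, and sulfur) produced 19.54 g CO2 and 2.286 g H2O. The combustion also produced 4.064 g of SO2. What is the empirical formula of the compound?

C7H4O2S

mol C = 19.54 / 44.01 = 0.4440; mass C = 0.4440 × 12.01 = 5.332 g
mol H = 2 × (2.286 / 18.02) = 0.2537; mass H = 0.2537 × 1.008 = 0.2557 g
mol S = 4.064 / 64.07 = 0.06343; mass S = 2.034 g
mass O = 9.652 − (7.622) = 2.030 g → mol O = 0.1269
Smallest is S at 0.06343 mol; normalising gives C 7.000, H 4.000, O 2.000, S 1.000
Ratio ≈ 7:4:2:1, so the empirical formula is C7H4O2S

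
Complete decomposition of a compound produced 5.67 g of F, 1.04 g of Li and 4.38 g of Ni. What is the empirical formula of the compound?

F4Li2Ni

F: 5.67 g ÷ 19.00 g/mol = 0.2984 mol
Li: 1.04 g ÷ 6.94 g/mol = 0.1499 mol
Ni: 4.38 g ÷ 58.69 g/mol = 0.07463 mol
Smallest is Ni at 0.07463 mol; normalising gives F 3.999, Li 2.008, Ni 1.000
≈ 4:2:1 → F4Li2Ni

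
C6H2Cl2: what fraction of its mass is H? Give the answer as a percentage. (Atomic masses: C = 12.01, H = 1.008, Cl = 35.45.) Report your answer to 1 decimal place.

Molar mass = 6(12.01) + 2(1.008) + 2(35.45) = 144.976 g/mol
Mass of H per mole = 2 × 1.008 = 2.016 g
% H = 2.016 / 144.976 × 100 = 1.4%

1.4%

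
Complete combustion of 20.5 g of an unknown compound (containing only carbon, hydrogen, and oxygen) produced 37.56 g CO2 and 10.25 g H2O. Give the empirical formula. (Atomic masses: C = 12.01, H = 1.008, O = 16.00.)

mol C = 37.56 / 44.01 = 0.8534; mass C = 0.8534 × 12.01 = 10.25 g
mol H = 2 × (10.25 / 18.02) = 1.138; mass H = 1.138 × 1.008 = 1.147 g
mass O = 20.5 − (11.40) = 9.103 g → mol O = 0.5690
Divide by the smallest (0.569 mol O): C 1.500, H 1.999, O 1.000
Multiply by 2: C 3.00, H 4.00, O 2.00 → C3H4O2

C3H4O2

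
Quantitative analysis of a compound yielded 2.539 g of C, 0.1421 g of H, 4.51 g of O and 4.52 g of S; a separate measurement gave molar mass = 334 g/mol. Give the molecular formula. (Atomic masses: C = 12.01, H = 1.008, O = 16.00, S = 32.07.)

n(C) = 2.539/12.01 = 0.2114, n(H) = 0.1421/1.008 = 0.141, n(O) = 4.51/16.00 = 0.2819, n(S) = 4.52/32.07 = 0.1409
Divide by the smallest (0.1409 mol S): C 1.500, H 1.000, O 2.000, S 1.000
Scaling by 2: C 3.00, H 2.00, O 4.00, S 2.00 → C3H2O4S2
Empirical-formula mass = 166.19 g/mol
n = 334 / 166.19 = 2.01 ≈ 2
Molecular formula = (C3H2O4S2)×2 = C6H4O8S4

C6H4O8S4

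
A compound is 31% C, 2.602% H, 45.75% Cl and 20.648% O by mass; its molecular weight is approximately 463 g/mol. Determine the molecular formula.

C12H12Cl6O6

Assume 100 g: 31 g C, 2.602 g H, 45.75 g Cl, 20.648 g O.
n(C) = 31/12.01 = 2.581, n(H) = 2.602/1.008 = 2.581, n(Cl) = 45.75/35.45 = 1.291, n(O) = 20.648/16.00 = 1.29
Ratios (÷ 1.29): C 2.000, H 2.000, Cl 1.000, O 1.000
→ C2H2ClO
Empirical-formula mass = 77.49 g/mol
n = 463 / 77.49 = 5.98 ≈ 6
Molecular formula = (C2H2ClO)×6 = C12H12Cl6O6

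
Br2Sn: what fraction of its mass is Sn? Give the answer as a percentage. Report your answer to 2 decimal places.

42.62%

Molar mass = 2(79.90) + 1(118.71) = 278.510 g/mol
Mass of Sn per mole = 1 × 118.71 = 118.710 g
% Sn = 118.710 / 278.510 × 100 = 42.62%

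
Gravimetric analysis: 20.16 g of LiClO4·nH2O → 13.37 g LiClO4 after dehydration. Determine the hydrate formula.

LiClO4·3H2O

Mass of water lost = 20.16 − 13.37 = 6.79 g → 6.79 / 18.02 = 0.3768 mol H2O
Molar mass of LiClO4 = 106.39 g/mol → mol LiClO4 = 13.37 / 106.39 = 0.1257
n = 0.3768 / 0.1257 = 3.00 ≈ 3 → LiClO4·3H2O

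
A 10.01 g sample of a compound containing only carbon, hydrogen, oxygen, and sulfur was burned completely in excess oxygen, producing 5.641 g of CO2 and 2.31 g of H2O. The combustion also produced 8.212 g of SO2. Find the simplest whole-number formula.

CH2O2S

mol C = 5.641 / 44.01 = 0.1282; mass C = 0.1282 × 12.01 = 1.539 g
mol H = 2 × (2.31 / 18.02) = 0.2564; mass H = 0.2564 × 1.008 = 0.2584 g
mol S = 8.212 / 64.07 = 0.1282; mass S = 4.110 g
mass O = 10.01 − (5.908) = 4.102 g → mol O = 0.2564
Smallest is S at 0.1282 mol; normalising gives C 1.000, H 2.000, O 2.000, S 1.000
→ CH2O2S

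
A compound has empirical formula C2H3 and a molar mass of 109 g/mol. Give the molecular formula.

Empirical-formula mass = 27.04 g/mol
n = 109 / 27.04 = 4.03 ≈ 4
Molecular formula = (C2H3)4 = C8H12

C8H12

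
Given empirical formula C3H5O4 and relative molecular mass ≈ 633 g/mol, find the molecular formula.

C18H30O24

Empirical-formula mass = 105.07 g/mol
n = 633 / 105.07 = 6.02 ≈ 6
Molecular formula = (C3H5O4)6 = C18H30O24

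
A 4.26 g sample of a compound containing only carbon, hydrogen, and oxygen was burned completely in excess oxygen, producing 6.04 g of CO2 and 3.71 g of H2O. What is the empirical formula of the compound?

mol C = 6.04 / 44.01 = 0.1372; mass C = 0.1372 × 12.01 = 1.648 g
mol H = 2 × (3.71 / 18.02) = 0.4118; mass H = 0.4118 × 1.008 = 0.4151 g
mass O = 4.26 − (2.063) = 2.197 g → mol O = 0.1373
Ratios (÷ 0.1372): C 1.000, H 3.000, O 1.000
→ CH3O

CH3O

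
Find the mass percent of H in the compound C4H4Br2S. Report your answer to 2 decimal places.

1.65%

Molar mass = 4(12.01) + 4(1.008) + 2(79.90) + 1(32.07) = 243.942 g/mol
Mass of H per mole = 4 × 1.008 = 4.032 g
% H = 4.032 / 243.942 × 100 = 1.65%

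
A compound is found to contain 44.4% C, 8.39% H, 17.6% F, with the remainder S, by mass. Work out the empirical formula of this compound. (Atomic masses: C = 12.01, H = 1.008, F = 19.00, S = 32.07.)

C4H9FS

Assume 100 g: 44.4 g C, 8.39 g H, 17.6 g F, 29.61 g S.
C: 44.4 g ÷ 12.01 g/mol = 3.697 mol
H: 8.39 g ÷ 1.008 g/mol = 8.323 mol
F: 17.6 g ÷ 19.00 g/mol = 0.9263 mol
S: 29.61 g ÷ 32.07 g/mol = 0.9233 mol
Smallest is S at 0.9233 mol; normalising gives C 4.004, H 9.015, F 1.003, S 1.000
→ C4H9FS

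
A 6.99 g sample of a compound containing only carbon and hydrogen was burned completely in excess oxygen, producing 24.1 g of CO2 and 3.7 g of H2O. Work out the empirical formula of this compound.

C4H3

mol C = 24.1 / 44.01 = 0.5476; mass C = 0.5476 × 12.01 = 6.577 g
mol H = 2 × (3.7 / 18.02) = 0.4107; mass H = 0.4107 × 1.008 = 0.4139 g
Divide by the smallest (0.4107 mol H): C 1.333, H 1.000
Multiply by 3: C 4.00, H 3.00 → C4H3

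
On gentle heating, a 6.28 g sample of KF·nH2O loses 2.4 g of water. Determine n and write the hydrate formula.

KF·2H2O

Mass of anhydrous KF = 6.28 − 2.4 = 3.88 g
mol H2O = 2.4 / 18.02 = 0.1332
Molar mass of KF = 58.10 g/mol → mol KF = 3.88 / 58.10 = 0.06678
n = 0.1332 / 0.06678 = 1.99 ≈ 2 → KF·2H2O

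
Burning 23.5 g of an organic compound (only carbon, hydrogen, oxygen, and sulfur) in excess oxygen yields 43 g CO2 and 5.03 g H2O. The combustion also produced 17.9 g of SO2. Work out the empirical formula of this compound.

mol C = 43 / 44.01 = 0.9771; mass C = 0.9771 × 12.01 = 11.73 g
mol H = 2 × (5.03 / 18.02) = 0.5583; mass H = 0.5583 × 1.008 = 0.5627 g
mol S = 17.9 / 64.07 = 0.2794; mass S = 8.960 g
mass O = 23.5 − (21.26) = 2.243 g → mol O = 0.1402
Smallest is O at 0.1402 mol; normalising gives C 6.969, H 3.982, O 1.000, S 1.993
≈ 7:4:1:2 → C7H4OS2

C7H4OS2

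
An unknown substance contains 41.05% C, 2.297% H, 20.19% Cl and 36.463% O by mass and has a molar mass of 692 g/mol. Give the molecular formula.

Assume 100 g: 41.05 g C, 2.297 g H, 20.19 g Cl, 36.463 g O.
n(C) = 41.05/12.01 = 3.418, n(H) = 2.297/1.008 = 2.279, n(Cl) = 20.19/35.45 = 0.5695, n(O) = 36.463/16.00 = 2.279
Ratios (÷ 0.5695): C 6.001, H 4.001, Cl 1.000, O 4.001
≈ 6:4:1:4 → C6H4ClO4
Empirical-formula mass = 175.54 g/mol
n = 692 / 175.54 = 3.94 ≈ 4
Molecular formula = (C6H4ClO4)×4 = C24H16Cl4O16

C24H16Cl4O16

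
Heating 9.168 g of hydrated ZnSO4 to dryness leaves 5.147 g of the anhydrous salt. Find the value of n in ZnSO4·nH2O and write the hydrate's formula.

ZnSO4·7H2O

Mass of water lost = 9.168 − 5.147 = 4.021 g → 4.021 / 18.02 = 0.2231 mol H2O
Molar mass of ZnSO4 = 161.45 g/mol → mol ZnSO4 = 5.147 / 161.45 = 0.03188
n = 0.2231 / 0.03188 = 7.00 ≈ 7 → ZnSO4·7H2O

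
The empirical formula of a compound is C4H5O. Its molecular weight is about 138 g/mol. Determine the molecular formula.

Empirical-formula mass = 69.08 g/mol
n = 138 / 69.08 = 2.00 ≈ 2
Molecular formula = (C4H5O)2 = C8H10O2

C8H10O2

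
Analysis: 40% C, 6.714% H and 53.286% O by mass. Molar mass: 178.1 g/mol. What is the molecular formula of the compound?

C6H12O6

Assume 100 g: 40 g C, 6.714 g H, 53.286 g O.
Moles — C: 40 / 12.01 = 3.331 mol; H: 6.714 / 1.008 = 6.661 mol; O: 53.286 / 16.00 = 3.33 mol
Ratios (÷ 3.33): C 1.000, H 2.000, O 1.000
→ CH2O
Empirical-formula mass = 30.03 g/mol
n = 178.1 / 30.03 = 5.93 ≈ 6
Molecular formula = (CH2O)×6 = C6H12O6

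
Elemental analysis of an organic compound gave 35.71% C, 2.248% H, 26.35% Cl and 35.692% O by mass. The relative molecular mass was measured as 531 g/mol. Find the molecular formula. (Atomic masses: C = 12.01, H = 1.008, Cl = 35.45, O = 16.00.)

C16H12Cl4O12

Assume 100 g: 35.71 g C, 2.248 g H, 26.35 g Cl, 35.692 g O.
n(C) = 35.71/12.01 = 2.973, n(H) = 2.248/1.008 = 2.23, n(Cl) = 26.35/35.45 = 0.7433, n(O) = 35.692/16.00 = 2.231
Smallest is Cl at 0.7433 mol; normalising gives C 4.000, H 3.000, Cl 1.000, O 3.001
→ C4H3ClO3
Empirical-formula mass = 134.51 g/mol
n = 531 / 134.51 = 3.95 ≈ 4
Molecular formula = (C4H3ClO3)×4 = C16H12Cl4O12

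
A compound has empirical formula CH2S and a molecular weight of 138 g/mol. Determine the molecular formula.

C3H6S3

Empirical-formula mass = 46.10 g/mol
n = 138 / 46.10 = 2.99 ≈ 3
Molecular formula = (CH2S)3 = C3H6S3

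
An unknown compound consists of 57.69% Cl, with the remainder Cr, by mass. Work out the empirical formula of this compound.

Assume 100 g: 57.69 g Cl, 42.31 g Cr.
Cl: 57.69 g ÷ 35.45 g/mol = 1.627 mol
Cr: 42.31 g ÷ 52.00 g/mol = 0.8137 mol
Ratios (÷ 0.8137): Cl 2.000, Cr 1.000
Ratio ≈ 2:1, so the empirical formula is Cl2Cr

Cl2Cr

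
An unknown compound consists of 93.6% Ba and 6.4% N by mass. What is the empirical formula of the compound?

Assume 100 g: 93.6 g Ba, 6.4 g N.
Ba: 93.6 g ÷ 137.33 g/mol = 0.6816 mol
N: 6.4 g ÷ 14.01 g/mol = 0.4568 mol
Ratios (÷ 0.4568): Ba 1.492, N 1.000
×2: Ba 2.98, N 2.00 → Ba3N2

Ba3N2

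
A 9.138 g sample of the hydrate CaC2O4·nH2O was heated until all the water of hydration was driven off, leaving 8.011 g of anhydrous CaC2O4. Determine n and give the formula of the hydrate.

Mass of water lost = 9.138 − 8.011 = 1.127 g → 1.127 / 18.02 = 0.06254 mol H2O
Molar mass of CaC2O4 = 128.10 g/mol → mol CaC2O4 = 8.011 / 128.10 = 0.06254
n = 0.06254 / 0.06254 = 1.00 ≈ 1 → CaC2O4·H2O

CaC2O4·H2O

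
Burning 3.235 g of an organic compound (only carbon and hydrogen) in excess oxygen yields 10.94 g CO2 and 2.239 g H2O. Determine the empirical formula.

mol C = 10.94 / 44.01 = 0.2486; mass C = 0.2486 × 12.01 = 2.985 g
mol H = 2 × (2.239 / 18.02) = 0.2485; mass H = 0.2485 × 1.008 = 0.2505 g
Divide by the smallest (0.2485 mol H): C 1.000, H 1.000
Ratio ≈ 1:1, so the empirical formula is CH

CH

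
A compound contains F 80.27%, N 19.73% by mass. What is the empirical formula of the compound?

F3N

Assume 100 g: 80.27 g F, 19.73 g N.
F: 80.27 g ÷ 19.00 g/mol = 4.225 mol
N: 19.73 g ÷ 14.01 g/mol = 1.408 mol
Ratios (÷ 1.408): F 3.000, N 1.000
→ F3N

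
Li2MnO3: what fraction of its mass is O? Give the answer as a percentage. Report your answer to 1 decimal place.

41.1%

Molar mass = 2(6.94) + 1(54.94) + 3(16.00) = 116.820 g/mol
Mass of O per mole = 3 × 16.00 = 48.000 g
% O = 48.000 / 116.820 × 100 = 41.1%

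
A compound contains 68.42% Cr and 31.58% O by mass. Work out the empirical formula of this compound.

Assume 100 g: 68.42 g Cr, 31.58 g O.
n(Cr) = 68.42/52.00 = 1.316, n(O) = 31.58/16.00 = 1.974
Divide by the smallest (1.316 mol Cr): Cr 1.000, O 1.500
Multiply by 2: Cr 2.00, O 3.00 → Cr2O3

Cr2O3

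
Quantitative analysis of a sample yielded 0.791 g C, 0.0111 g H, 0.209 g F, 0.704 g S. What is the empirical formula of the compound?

Moles — C: 0.791 / 12.01 = 0.06586 mol; H: 0.0111 / 1.008 = 0.01101 mol; F: 0.209 / 19.00 = 0.011 mol; S: 0.704 / 32.07 = 0.02195 mol
Divide by the smallest (0.011 mol F): C 5.987, H 1.001, F 1.000, S 1.996
→ C6HFS2

C6HFS2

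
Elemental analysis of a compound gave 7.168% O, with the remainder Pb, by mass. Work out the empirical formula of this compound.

Assume 100 g: 7.168 g O, 92.832 g Pb.
Moles — O: 7.168 / 16.00 = 0.448 mol; Pb: 92.832 / 207.2 = 0.448 mol
Divide by the smallest (0.448 mol O): O 1.000, Pb 1.000
Ratio ≈ 1:1, so the empirical formula is OPb

OPb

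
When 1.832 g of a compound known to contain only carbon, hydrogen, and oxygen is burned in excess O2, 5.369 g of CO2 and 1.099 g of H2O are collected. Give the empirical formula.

mol C = 5.369 / 44.01 = 0.1220; mass C = 0.1220 × 12.01 = 1.465 g
mol H = 2 × (1.099 / 18.02) = 0.1220; mass H = 0.1220 × 1.008 = 0.1230 g
mass O = 1.832 − (1.588) = 0.2439 g → mol O = 0.01524
Ratios (÷ 0.01524): C 8.003, H 8.002, O 1.000
→ C8H8O

C8H8O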